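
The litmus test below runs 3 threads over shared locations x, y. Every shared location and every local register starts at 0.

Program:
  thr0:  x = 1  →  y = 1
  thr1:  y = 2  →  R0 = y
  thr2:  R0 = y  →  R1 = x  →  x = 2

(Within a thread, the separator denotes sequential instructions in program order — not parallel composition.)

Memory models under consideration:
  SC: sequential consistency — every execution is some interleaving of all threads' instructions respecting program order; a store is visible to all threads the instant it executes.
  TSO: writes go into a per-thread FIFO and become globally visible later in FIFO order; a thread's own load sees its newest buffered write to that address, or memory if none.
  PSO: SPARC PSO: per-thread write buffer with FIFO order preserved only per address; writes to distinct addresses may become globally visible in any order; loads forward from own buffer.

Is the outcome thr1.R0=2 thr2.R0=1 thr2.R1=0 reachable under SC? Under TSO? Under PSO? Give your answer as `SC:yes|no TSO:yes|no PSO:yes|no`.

outcome vector order: (thr1.R0,thr2.R0,thr2.R1)
[SC] allowed = {(1,0,0); (1,0,1); (1,1,1); (1,2,0); (1,2,1); (2,0,0); (2,0,1); (2,1,1); (2,2,0); (2,2,1)}
[TSO] allowed = {(1,0,0); (1,0,1); (1,1,1); (1,2,0); (1,2,1); (2,0,0); (2,0,1); (2,1,1); (2,2,0); (2,2,1)}
[PSO] allowed = {(1,0,0); (1,0,1); (1,1,0); (1,1,1); (1,2,0); (1,2,1); (2,0,0); (2,0,1); (2,1,0); (2,1,1); (2,2,0); (2,2,1)}
target (2,1,0) ∈ {PSO}

SC:no TSO:no PSO:yes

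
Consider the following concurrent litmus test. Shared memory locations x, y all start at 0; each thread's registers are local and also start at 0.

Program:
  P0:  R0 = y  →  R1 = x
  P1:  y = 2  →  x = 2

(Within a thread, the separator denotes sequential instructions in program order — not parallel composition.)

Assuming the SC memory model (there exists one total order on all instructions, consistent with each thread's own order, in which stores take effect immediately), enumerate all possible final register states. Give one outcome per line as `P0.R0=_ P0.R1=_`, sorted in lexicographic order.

outcome vector order: (P0.R0,P0.R1)
|SC outcomes| = 4

P0.R0=0 P0.R1=0
P0.R0=0 P0.R1=2
P0.R0=2 P0.R1=0
P0.R0=2 P0.R1=2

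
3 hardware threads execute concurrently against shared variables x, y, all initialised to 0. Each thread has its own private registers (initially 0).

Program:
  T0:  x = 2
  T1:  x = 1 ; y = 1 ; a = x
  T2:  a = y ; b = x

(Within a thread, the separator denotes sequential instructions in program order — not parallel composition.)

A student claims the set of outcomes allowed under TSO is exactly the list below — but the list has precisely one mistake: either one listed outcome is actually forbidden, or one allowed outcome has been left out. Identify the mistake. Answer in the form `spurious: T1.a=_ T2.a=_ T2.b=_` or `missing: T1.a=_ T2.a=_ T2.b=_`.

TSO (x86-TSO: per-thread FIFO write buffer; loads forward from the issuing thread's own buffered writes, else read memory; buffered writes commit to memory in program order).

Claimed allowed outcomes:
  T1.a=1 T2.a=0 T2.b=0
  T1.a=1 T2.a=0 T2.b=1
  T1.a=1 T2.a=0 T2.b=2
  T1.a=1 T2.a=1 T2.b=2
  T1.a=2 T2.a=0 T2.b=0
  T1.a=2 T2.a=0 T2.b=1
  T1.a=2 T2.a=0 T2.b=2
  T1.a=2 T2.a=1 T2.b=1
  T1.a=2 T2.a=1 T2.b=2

outcome vector order: (T1.a,T2.a,T2.b)
[TSO] allowed = {100, 101, 102, 111, 112, 200, 201, 202, 211, 212}
TSO∖claimed = {111}

missing: T1.a=1 T2.a=1 T2.b=1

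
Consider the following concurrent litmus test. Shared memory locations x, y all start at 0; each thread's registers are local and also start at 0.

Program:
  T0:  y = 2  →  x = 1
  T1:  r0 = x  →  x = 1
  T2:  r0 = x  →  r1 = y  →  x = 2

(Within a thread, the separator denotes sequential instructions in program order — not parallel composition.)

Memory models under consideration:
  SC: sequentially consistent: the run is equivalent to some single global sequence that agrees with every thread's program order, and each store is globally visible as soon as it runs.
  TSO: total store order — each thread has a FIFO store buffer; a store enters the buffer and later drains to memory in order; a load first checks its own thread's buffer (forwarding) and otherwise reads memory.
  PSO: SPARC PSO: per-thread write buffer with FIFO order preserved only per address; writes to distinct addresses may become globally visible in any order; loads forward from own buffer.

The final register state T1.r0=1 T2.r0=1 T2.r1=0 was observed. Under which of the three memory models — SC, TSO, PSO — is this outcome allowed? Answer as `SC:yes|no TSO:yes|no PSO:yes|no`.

outcome vector order: (T1.r0,T2.r0,T2.r1)
under SC → <0 0 0> <0 0 2> <0 1 0> <0 1 2> <1 0 0> <1 0 2> <1 1 2> <2 0 0> <2 0 2> <2 1 2>
under TSO → <0 0 0> <0 0 2> <0 1 0> <0 1 2> <1 0 0> <1 0 2> <1 1 2> <2 0 0> <2 0 2> <2 1 2>
under PSO → <0 0 0> <0 0 2> <0 1 0> <0 1 2> <1 0 0> <1 0 2> <1 1 0> <1 1 2> <2 0 0> <2 0 2> <2 1 0> <2 1 2>
target <1 1 0> ∈ {PSO}

SC:no TSO:no PSO:yes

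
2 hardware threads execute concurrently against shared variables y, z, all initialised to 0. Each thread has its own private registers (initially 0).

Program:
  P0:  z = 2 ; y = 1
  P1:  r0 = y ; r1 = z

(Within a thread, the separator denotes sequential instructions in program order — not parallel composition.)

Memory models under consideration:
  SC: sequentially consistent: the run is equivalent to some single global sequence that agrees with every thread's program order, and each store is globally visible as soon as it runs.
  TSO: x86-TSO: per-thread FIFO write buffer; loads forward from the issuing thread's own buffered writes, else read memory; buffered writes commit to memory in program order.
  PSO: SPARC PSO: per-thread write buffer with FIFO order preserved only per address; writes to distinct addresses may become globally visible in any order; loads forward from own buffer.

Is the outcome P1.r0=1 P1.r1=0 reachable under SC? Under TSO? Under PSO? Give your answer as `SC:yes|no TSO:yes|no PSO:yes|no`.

SC:no TSO:no PSO:yes

outcome vector order: (P1.r0,P1.r1)
SC (3): 0/0, 0/2, 1/2
TSO (3): 0/0, 0/2, 1/2
PSO (4): 0/0, 0/2, 1/0, 1/2
target 1/0 ∈ {PSO}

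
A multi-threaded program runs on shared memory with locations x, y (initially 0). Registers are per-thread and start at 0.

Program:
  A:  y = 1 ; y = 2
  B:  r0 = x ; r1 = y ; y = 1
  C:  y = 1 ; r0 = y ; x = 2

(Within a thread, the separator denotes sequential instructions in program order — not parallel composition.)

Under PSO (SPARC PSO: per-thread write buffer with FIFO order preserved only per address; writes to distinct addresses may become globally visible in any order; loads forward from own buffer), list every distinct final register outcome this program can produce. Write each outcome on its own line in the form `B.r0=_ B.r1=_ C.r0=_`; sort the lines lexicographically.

outcome vector order: (B.r0,B.r1,C.r0)
|PSO outcomes| = 10

B.r0=0 B.r1=0 C.r0=1
B.r0=0 B.r1=0 C.r0=2
B.r0=0 B.r1=1 C.r0=1
B.r0=0 B.r1=1 C.r0=2
B.r0=0 B.r1=2 C.r0=1
B.r0=0 B.r1=2 C.r0=2
B.r0=2 B.r1=0 C.r0=1
B.r0=2 B.r1=1 C.r0=1
B.r0=2 B.r1=2 C.r0=1
B.r0=2 B.r1=2 C.r0=2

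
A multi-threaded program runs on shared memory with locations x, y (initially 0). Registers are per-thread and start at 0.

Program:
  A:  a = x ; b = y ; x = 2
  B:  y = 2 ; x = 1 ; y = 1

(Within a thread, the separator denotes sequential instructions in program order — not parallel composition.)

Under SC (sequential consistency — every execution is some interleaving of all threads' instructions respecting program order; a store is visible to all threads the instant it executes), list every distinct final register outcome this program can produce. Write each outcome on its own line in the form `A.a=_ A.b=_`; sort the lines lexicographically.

outcome vector order: (A.a,A.b)
|SC outcomes| = 5

A.a=0 A.b=0
A.a=0 A.b=1
A.a=0 A.b=2
A.a=1 A.b=1
A.a=1 A.b=2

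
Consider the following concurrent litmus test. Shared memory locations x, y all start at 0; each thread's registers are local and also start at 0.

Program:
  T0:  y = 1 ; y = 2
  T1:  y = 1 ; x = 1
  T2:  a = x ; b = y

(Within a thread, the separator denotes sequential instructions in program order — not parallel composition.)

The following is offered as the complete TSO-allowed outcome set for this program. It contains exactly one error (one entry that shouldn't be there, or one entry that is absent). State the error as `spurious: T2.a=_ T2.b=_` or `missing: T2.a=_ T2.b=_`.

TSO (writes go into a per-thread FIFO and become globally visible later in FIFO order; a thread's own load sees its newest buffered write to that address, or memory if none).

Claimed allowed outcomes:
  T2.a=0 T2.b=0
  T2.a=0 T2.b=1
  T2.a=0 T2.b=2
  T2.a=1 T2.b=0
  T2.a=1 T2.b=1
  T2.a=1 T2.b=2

spurious: T2.a=1 T2.b=0

outcome vector order: (T2.a,T2.b)
under TSO → 00 01 02 11 12
claimed∖TSO = {10}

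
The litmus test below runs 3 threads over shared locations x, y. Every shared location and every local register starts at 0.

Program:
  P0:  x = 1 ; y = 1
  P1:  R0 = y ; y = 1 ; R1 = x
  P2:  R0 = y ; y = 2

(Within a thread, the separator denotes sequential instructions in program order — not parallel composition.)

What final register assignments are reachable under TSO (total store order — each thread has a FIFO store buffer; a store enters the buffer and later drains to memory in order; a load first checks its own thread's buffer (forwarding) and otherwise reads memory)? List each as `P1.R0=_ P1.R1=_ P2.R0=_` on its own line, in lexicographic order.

P1.R0=0 P1.R1=0 P2.R0=0
P1.R0=0 P1.R1=0 P2.R0=1
P1.R0=0 P1.R1=1 P2.R0=0
P1.R0=0 P1.R1=1 P2.R0=1
P1.R0=1 P1.R1=1 P2.R0=0
P1.R0=1 P1.R1=1 P2.R0=1
P1.R0=2 P1.R1=0 P2.R0=0
P1.R0=2 P1.R1=1 P2.R0=0
P1.R0=2 P1.R1=1 P2.R0=1

outcome vector order: (P1.R0,P1.R1,P2.R0)
|TSO outcomes| = 9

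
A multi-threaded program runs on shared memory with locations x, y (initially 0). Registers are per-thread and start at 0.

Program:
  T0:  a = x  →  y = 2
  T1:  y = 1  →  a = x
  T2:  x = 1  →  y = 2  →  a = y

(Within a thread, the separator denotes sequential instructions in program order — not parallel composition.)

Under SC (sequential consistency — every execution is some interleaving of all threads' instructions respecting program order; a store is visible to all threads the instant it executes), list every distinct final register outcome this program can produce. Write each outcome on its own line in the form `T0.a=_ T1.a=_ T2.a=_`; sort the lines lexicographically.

outcome vector order: (T0.a,T1.a,T2.a)
|SC outcomes| = 6

T0.a=0 T1.a=0 T2.a=2
T0.a=0 T1.a=1 T2.a=1
T0.a=0 T1.a=1 T2.a=2
T0.a=1 T1.a=0 T2.a=2
T0.a=1 T1.a=1 T2.a=1
T0.a=1 T1.a=1 T2.a=2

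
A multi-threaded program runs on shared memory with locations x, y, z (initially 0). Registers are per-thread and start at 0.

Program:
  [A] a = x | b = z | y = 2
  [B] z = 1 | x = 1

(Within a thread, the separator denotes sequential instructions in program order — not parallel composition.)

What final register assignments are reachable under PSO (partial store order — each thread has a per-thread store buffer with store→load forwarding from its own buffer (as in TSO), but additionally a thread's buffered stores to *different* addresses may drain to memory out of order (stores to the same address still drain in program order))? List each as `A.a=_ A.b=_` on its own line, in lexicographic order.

A.a=0 A.b=0
A.a=0 A.b=1
A.a=1 A.b=0
A.a=1 A.b=1

outcome vector order: (A.a,A.b)
|PSO outcomes| = 4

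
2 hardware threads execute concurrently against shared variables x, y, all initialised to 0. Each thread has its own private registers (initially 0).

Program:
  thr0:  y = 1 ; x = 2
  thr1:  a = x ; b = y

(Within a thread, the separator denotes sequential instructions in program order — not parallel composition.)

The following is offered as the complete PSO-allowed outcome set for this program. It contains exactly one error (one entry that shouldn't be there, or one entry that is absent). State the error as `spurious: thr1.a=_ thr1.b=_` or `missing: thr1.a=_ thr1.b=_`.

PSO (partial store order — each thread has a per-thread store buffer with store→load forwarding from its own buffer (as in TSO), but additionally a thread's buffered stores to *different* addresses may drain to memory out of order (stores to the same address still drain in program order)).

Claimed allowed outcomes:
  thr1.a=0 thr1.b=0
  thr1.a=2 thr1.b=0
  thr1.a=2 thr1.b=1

missing: thr1.a=0 thr1.b=1

outcome vector order: (thr1.a,thr1.b)
PSO (4): (0,0) (0,1) (2,0) (2,1)
PSO∖claimed = {(0,1)}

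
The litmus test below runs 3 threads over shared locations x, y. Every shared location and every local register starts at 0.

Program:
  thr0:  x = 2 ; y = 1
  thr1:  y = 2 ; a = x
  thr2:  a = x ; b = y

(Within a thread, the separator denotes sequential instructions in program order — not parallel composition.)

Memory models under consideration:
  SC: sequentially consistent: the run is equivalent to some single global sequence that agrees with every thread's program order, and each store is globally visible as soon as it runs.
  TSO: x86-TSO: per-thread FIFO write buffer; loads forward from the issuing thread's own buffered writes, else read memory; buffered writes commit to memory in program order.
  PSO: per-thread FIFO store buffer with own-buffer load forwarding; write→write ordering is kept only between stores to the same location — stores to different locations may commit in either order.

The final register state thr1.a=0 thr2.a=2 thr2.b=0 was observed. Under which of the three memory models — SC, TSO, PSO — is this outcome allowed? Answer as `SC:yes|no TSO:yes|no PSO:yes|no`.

outcome vector order: (thr1.a,thr2.a,thr2.b)
SC: 11 outcomes — {000, 001, 002, 021, 022, 200, 201, 202, 220, 221, 222}
TSO: 12 outcomes — {000, 001, 002, 020, 021, 022, 200, 201, 202, 220, 221, 222}
PSO: 12 outcomes — {000, 001, 002, 020, 021, 022, 200, 201, 202, 220, 221, 222}
target 020 ∈ {TSO,PSO}

SC:no TSO:yes PSO:yes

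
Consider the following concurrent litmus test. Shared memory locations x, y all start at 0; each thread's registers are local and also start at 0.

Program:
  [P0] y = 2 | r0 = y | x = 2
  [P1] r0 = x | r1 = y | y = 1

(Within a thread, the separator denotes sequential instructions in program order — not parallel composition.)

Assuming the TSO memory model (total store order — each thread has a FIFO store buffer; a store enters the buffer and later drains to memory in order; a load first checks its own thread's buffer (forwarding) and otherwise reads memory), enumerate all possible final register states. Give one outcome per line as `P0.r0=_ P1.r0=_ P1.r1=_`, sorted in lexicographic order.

outcome vector order: (P0.r0,P1.r0,P1.r1)
|TSO outcomes| = 5

P0.r0=1 P1.r0=0 P1.r1=0
P0.r0=1 P1.r0=0 P1.r1=2
P0.r0=2 P1.r0=0 P1.r1=0
P0.r0=2 P1.r0=0 P1.r1=2
P0.r0=2 P1.r0=2 P1.r1=2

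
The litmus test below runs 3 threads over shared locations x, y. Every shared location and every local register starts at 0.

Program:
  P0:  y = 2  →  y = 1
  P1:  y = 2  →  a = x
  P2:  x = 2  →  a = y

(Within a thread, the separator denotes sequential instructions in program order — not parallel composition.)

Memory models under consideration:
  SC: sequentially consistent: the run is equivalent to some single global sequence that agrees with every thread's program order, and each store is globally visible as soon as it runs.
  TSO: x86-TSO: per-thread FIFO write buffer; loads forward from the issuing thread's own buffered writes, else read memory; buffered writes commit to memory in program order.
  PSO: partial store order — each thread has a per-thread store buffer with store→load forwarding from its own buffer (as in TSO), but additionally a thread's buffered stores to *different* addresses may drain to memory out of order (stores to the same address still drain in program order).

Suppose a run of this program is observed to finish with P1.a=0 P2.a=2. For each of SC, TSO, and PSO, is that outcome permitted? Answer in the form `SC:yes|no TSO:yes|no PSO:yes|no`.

outcome vector order: (P1.a,P2.a)
SC: 5 outcomes — {<0 1> <0 2> <2 0> <2 1> <2 2>}
TSO: 6 outcomes — {<0 0> <0 1> <0 2> <2 0> <2 1> <2 2>}
PSO: 6 outcomes — {<0 0> <0 1> <0 2> <2 0> <2 1> <2 2>}
target <0 2> ∈ {SC,TSO,PSO}

SC:yes TSO:yes PSO:yes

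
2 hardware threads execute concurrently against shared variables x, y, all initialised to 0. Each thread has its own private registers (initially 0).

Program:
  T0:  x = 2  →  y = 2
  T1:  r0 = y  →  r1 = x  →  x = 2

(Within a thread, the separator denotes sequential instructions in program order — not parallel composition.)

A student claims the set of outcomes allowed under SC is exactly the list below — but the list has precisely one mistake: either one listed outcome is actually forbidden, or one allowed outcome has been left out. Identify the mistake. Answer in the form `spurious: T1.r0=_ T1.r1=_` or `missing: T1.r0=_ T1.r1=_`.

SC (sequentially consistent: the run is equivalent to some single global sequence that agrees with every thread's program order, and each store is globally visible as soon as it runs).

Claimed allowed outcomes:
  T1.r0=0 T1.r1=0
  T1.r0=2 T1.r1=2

outcome vector order: (T1.r0,T1.r1)
under SC → 00, 02, 22
SC∖claimed = {02}

missing: T1.r0=0 T1.r1=2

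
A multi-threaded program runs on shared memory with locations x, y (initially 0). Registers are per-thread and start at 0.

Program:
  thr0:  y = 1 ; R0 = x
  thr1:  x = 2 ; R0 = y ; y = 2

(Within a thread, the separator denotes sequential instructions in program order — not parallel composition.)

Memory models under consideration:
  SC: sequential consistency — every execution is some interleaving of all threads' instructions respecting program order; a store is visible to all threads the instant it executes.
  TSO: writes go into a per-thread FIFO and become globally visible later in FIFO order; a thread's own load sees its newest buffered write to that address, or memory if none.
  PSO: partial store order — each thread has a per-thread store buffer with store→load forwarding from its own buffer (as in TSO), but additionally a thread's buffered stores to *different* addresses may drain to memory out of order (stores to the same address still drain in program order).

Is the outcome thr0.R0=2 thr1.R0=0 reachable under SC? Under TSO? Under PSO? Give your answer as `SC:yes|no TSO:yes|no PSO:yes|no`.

SC:yes TSO:yes PSO:yes

outcome vector order: (thr0.R0,thr1.R0)
[SC] allowed = {(0,1); (2,0); (2,1)}
[TSO] allowed = {(0,0); (0,1); (2,0); (2,1)}
[PSO] allowed = {(0,0); (0,1); (2,0); (2,1)}
target (2,0) ∈ {SC,TSO,PSO}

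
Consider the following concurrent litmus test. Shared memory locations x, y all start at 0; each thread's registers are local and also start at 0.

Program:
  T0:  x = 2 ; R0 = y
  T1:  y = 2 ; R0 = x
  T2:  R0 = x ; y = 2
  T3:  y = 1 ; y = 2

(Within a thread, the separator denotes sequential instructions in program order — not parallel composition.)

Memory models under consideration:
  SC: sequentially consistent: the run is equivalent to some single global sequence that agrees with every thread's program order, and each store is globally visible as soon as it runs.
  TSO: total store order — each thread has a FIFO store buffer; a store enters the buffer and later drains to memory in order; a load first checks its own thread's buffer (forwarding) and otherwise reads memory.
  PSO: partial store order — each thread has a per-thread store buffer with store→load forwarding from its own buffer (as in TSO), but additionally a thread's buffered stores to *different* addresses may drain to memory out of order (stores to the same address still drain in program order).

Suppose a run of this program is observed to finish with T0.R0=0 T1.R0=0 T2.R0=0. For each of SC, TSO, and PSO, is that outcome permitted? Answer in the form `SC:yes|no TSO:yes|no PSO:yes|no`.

outcome vector order: (T0.R0,T1.R0,T2.R0)
SC: 10 outcomes — {(0,2,0); (0,2,2); (1,0,0); (1,0,2); (1,2,0); (1,2,2); (2,0,0); (2,0,2); (2,2,0); (2,2,2)}
TSO: 12 outcomes — {(0,0,0); (0,0,2); (0,2,0); (0,2,2); (1,0,0); (1,0,2); (1,2,0); (1,2,2); (2,0,0); (2,0,2); (2,2,0); (2,2,2)}
PSO: 12 outcomes — {(0,0,0); (0,0,2); (0,2,0); (0,2,2); (1,0,0); (1,0,2); (1,2,0); (1,2,2); (2,0,0); (2,0,2); (2,2,0); (2,2,2)}
target (0,0,0) ∈ {TSO,PSO}

SC:no TSO:yes PSO:yes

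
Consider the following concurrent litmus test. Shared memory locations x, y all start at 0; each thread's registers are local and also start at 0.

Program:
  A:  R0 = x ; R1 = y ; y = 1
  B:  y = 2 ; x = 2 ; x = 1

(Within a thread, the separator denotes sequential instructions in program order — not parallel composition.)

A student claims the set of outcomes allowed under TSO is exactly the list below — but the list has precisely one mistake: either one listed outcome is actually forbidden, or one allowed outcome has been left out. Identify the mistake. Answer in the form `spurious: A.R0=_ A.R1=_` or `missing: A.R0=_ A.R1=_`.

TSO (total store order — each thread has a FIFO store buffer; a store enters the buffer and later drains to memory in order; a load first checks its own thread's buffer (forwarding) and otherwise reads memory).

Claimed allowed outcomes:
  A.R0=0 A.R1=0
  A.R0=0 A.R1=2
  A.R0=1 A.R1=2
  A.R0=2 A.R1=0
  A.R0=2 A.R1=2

spurious: A.R0=2 A.R1=0

outcome vector order: (A.R0,A.R1)
TSO (4): 0/0, 0/2, 1/2, 2/2
claimed∖TSO = {2/0}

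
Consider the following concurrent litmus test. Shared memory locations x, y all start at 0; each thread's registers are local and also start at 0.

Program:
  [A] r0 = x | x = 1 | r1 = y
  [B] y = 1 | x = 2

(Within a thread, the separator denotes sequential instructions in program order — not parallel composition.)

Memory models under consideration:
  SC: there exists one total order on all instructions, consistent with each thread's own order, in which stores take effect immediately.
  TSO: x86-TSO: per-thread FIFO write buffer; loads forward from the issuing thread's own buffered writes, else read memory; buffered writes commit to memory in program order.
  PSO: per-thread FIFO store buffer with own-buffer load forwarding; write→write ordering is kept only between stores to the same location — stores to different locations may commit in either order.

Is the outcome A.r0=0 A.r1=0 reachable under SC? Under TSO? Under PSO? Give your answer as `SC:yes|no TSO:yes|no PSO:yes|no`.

SC:yes TSO:yes PSO:yes

outcome vector order: (A.r0,A.r1)
under SC → (0,0), (0,1), (2,1)
under TSO → (0,0), (0,1), (2,1)
under PSO → (0,0), (0,1), (2,0), (2,1)
target (0,0) ∈ {SC,TSO,PSO}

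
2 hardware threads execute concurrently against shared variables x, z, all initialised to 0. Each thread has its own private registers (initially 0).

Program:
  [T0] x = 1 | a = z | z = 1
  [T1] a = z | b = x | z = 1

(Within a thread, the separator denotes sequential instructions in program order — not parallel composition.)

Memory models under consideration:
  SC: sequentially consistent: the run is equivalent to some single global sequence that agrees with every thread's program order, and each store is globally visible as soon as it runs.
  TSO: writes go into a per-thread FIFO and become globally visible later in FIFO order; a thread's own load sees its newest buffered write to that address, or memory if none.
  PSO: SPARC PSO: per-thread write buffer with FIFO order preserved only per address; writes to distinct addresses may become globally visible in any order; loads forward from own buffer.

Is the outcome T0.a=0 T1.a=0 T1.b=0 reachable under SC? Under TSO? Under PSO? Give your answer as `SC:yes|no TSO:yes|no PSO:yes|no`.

outcome vector order: (T0.a,T1.a,T1.b)
SC: 5 outcomes — {000 001 011 100 101}
TSO: 5 outcomes — {000 001 011 100 101}
PSO: 6 outcomes — {000 001 010 011 100 101}
target 000 ∈ {SC,TSO,PSO}

SC:yes TSO:yes PSO:yes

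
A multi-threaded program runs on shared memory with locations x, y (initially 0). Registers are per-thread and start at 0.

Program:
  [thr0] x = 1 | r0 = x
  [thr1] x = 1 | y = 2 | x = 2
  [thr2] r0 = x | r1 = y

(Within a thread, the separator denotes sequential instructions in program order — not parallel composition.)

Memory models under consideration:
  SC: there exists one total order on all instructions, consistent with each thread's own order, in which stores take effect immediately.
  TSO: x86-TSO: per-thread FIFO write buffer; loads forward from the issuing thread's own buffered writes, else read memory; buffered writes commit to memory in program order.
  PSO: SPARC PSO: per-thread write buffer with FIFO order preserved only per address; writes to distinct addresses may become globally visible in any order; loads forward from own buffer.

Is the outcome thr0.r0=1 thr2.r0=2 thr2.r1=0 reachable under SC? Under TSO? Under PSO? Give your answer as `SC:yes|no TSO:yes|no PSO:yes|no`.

outcome vector order: (thr0.r0,thr2.r0,thr2.r1)
SC (10): 1/0/0, 1/0/2, 1/1/0, 1/1/2, 1/2/2, 2/0/0, 2/0/2, 2/1/0, 2/1/2, 2/2/2
TSO (10): 1/0/0, 1/0/2, 1/1/0, 1/1/2, 1/2/2, 2/0/0, 2/0/2, 2/1/0, 2/1/2, 2/2/2
PSO (12): 1/0/0, 1/0/2, 1/1/0, 1/1/2, 1/2/0, 1/2/2, 2/0/0, 2/0/2, 2/1/0, 2/1/2, 2/2/0, 2/2/2
target 1/2/0 ∈ {PSO}

SC:no TSO:no PSO:yes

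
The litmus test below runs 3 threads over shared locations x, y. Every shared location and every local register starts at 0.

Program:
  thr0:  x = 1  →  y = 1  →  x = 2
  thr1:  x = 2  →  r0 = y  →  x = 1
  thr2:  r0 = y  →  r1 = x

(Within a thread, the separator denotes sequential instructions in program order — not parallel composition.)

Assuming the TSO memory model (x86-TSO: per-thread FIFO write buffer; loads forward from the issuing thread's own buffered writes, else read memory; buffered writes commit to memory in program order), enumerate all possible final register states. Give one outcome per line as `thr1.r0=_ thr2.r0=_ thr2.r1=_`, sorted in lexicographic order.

thr1.r0=0 thr2.r0=0 thr2.r1=0
thr1.r0=0 thr2.r0=0 thr2.r1=1
thr1.r0=0 thr2.r0=0 thr2.r1=2
thr1.r0=0 thr2.r0=1 thr2.r1=1
thr1.r0=0 thr2.r0=1 thr2.r1=2
thr1.r0=1 thr2.r0=0 thr2.r1=0
thr1.r0=1 thr2.r0=0 thr2.r1=1
thr1.r0=1 thr2.r0=0 thr2.r1=2
thr1.r0=1 thr2.r0=1 thr2.r1=1
thr1.r0=1 thr2.r0=1 thr2.r1=2

outcome vector order: (thr1.r0,thr2.r0,thr2.r1)
|TSO outcomes| = 10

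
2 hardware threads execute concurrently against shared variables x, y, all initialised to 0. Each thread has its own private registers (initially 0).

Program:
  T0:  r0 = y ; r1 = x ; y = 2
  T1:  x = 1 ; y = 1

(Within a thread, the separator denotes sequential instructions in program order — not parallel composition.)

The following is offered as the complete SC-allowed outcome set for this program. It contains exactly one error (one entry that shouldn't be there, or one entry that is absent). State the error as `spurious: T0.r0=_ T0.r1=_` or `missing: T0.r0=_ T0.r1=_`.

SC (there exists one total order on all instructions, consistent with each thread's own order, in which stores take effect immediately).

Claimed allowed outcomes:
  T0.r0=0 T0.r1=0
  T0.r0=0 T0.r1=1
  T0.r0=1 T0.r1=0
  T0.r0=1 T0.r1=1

outcome vector order: (T0.r0,T0.r1)
[SC] allowed = {<0 0>; <0 1>; <1 1>}
claimed∖SC = {<1 0>}

spurious: T0.r0=1 T0.r1=0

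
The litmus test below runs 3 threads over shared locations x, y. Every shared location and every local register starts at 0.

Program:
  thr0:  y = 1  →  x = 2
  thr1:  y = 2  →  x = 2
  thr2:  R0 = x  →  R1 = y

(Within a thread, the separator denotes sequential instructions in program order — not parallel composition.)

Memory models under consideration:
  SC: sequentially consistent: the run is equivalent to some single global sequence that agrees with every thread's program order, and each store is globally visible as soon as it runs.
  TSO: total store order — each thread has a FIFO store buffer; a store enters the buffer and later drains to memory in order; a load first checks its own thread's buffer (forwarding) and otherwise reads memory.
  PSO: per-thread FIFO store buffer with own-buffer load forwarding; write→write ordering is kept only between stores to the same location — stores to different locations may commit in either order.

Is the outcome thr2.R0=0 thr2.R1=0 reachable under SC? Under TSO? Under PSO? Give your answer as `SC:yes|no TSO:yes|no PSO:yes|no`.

SC:yes TSO:yes PSO:yes

outcome vector order: (thr2.R0,thr2.R1)
SC: 5 outcomes — {<0 0> <0 1> <0 2> <2 1> <2 2>}
TSO: 5 outcomes — {<0 0> <0 1> <0 2> <2 1> <2 2>}
PSO: 6 outcomes — {<0 0> <0 1> <0 2> <2 0> <2 1> <2 2>}
target <0 0> ∈ {SC,TSO,PSO}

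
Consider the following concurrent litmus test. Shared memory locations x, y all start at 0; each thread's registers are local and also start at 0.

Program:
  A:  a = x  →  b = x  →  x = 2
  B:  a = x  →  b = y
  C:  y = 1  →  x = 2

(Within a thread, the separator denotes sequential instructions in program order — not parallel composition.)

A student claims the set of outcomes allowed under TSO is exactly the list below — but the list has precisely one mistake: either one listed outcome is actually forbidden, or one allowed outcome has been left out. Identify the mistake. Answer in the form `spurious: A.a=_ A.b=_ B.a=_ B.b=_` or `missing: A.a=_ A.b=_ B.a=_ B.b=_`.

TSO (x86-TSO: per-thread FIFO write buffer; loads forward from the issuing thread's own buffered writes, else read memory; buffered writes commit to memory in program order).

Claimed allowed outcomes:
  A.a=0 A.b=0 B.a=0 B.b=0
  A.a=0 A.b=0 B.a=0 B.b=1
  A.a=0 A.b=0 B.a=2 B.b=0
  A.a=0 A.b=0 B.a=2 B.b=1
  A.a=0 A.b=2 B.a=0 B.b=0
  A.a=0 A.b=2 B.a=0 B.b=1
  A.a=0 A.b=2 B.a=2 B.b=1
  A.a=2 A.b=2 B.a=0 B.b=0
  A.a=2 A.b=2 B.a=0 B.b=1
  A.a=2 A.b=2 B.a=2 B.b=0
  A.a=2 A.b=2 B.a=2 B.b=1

spurious: A.a=2 A.b=2 B.a=2 B.b=0

outcome vector order: (A.a,A.b,B.a,B.b)
TSO (10): 0/0/0/0; 0/0/0/1; 0/0/2/0; 0/0/2/1; 0/2/0/0; 0/2/0/1; 0/2/2/1; 2/2/0/0; 2/2/0/1; 2/2/2/1
claimed∖TSO = {2/2/2/0}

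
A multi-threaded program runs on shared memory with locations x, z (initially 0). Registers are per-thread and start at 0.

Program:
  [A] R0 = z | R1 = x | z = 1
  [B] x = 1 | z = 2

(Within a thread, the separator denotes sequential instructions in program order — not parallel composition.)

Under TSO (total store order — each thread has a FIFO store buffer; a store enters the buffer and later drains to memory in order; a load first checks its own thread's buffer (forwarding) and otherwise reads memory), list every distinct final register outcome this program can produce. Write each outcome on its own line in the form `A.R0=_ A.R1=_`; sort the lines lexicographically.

A.R0=0 A.R1=0
A.R0=0 A.R1=1
A.R0=2 A.R1=1

outcome vector order: (A.R0,A.R1)
|TSO outcomes| = 3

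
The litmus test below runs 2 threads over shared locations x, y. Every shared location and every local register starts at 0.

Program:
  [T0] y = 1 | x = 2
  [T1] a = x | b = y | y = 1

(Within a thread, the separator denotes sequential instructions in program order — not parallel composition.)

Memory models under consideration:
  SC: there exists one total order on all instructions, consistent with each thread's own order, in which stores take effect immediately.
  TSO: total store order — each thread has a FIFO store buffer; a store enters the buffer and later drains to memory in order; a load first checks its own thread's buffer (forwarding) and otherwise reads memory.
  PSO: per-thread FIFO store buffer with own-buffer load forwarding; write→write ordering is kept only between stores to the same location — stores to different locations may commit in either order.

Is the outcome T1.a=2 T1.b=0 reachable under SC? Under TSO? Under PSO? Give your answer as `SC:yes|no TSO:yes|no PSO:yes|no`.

SC:no TSO:no PSO:yes

outcome vector order: (T1.a,T1.b)
SC (3): <0 0> <0 1> <2 1>
TSO (3): <0 0> <0 1> <2 1>
PSO (4): <0 0> <0 1> <2 0> <2 1>
target <2 0> ∈ {PSO}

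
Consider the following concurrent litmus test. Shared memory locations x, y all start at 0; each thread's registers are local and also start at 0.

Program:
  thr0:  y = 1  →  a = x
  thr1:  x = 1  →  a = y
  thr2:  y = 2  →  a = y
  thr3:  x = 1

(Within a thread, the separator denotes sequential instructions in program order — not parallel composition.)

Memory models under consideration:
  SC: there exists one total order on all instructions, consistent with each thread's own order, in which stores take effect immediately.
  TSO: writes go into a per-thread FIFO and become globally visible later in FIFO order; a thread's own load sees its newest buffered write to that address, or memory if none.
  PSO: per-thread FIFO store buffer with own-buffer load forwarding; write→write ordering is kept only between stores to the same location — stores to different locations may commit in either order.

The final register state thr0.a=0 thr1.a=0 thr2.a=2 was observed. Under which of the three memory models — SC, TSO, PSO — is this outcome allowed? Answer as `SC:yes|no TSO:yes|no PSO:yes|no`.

SC:no TSO:yes PSO:yes

outcome vector order: (thr0.a,thr1.a,thr2.a)
SC (9): (0,1,1); (0,1,2); (0,2,2); (1,0,1); (1,0,2); (1,1,1); (1,1,2); (1,2,1); (1,2,2)
TSO (12): (0,0,1); (0,0,2); (0,1,1); (0,1,2); (0,2,1); (0,2,2); (1,0,1); (1,0,2); (1,1,1); (1,1,2); (1,2,1); (1,2,2)
PSO (12): (0,0,1); (0,0,2); (0,1,1); (0,1,2); (0,2,1); (0,2,2); (1,0,1); (1,0,2); (1,1,1); (1,1,2); (1,2,1); (1,2,2)
target (0,0,2) ∈ {TSO,PSO}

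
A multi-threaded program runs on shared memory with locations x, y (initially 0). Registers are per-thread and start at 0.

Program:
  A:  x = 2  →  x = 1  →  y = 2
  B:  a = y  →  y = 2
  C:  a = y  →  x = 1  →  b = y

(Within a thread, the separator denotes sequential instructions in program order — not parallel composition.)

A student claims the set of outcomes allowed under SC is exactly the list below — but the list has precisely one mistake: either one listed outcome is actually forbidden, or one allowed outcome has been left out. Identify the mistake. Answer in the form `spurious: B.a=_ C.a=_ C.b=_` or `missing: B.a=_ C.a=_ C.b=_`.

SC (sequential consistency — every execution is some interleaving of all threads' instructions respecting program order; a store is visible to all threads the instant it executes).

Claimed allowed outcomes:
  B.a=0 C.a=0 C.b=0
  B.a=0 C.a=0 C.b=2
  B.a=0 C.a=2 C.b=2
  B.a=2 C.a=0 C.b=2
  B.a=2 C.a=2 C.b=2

missing: B.a=2 C.a=0 C.b=0

outcome vector order: (B.a,C.a,C.b)
under SC → (0,0,0); (0,0,2); (0,2,2); (2,0,0); (2,0,2); (2,2,2)
SC∖claimed = {(2,0,0)}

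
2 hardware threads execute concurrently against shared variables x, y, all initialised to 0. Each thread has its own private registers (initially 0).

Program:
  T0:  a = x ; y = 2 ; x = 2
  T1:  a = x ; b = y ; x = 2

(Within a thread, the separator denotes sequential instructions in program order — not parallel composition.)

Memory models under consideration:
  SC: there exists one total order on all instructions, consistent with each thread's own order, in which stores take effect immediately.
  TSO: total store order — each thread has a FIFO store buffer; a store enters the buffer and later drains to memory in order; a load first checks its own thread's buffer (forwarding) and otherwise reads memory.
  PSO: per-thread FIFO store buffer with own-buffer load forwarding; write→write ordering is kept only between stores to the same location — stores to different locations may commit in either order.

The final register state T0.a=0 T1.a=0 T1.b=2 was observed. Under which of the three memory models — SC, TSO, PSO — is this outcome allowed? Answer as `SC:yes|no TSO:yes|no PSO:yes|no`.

outcome vector order: (T0.a,T1.a,T1.b)
[SC] allowed = {000, 002, 022, 200}
[TSO] allowed = {000, 002, 022, 200}
[PSO] allowed = {000, 002, 020, 022, 200}
target 002 ∈ {SC,TSO,PSO}

SC:yes TSO:yes PSO:yes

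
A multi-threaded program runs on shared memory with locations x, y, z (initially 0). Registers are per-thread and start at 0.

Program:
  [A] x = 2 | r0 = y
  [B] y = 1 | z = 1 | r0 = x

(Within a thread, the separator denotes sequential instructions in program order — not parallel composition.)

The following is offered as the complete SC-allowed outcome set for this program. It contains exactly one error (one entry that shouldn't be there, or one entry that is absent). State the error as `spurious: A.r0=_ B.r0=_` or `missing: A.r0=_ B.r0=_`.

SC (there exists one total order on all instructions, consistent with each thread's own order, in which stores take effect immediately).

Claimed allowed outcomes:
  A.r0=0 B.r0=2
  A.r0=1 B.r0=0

missing: A.r0=1 B.r0=2

outcome vector order: (A.r0,B.r0)
under SC → 0/2; 1/0; 1/2
SC∖claimed = {1/2}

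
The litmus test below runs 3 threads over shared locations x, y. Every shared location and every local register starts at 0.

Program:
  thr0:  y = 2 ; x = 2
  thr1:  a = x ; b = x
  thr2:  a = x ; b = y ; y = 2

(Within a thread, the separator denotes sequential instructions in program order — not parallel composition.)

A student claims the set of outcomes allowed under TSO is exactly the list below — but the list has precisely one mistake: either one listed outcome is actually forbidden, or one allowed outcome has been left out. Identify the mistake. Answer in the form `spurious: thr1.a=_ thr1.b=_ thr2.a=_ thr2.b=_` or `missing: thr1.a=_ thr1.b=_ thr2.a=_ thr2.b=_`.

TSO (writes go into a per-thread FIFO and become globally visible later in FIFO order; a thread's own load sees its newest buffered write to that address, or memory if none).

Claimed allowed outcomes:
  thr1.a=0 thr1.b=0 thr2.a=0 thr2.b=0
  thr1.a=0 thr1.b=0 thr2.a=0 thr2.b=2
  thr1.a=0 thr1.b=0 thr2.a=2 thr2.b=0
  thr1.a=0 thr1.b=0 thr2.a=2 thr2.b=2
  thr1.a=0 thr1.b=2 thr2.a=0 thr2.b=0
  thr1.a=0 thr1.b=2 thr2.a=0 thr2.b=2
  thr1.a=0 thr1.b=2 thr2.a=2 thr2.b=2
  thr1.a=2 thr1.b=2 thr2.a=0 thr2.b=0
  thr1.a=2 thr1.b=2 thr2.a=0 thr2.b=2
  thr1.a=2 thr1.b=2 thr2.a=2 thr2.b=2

spurious: thr1.a=0 thr1.b=0 thr2.a=2 thr2.b=0

outcome vector order: (thr1.a,thr1.b,thr2.a,thr2.b)
TSO: 9 outcomes — {(0,0,0,0) (0,0,0,2) (0,0,2,2) (0,2,0,0) (0,2,0,2) (0,2,2,2) (2,2,0,0) (2,2,0,2) (2,2,2,2)}
claimed∖TSO = {(0,0,2,0)}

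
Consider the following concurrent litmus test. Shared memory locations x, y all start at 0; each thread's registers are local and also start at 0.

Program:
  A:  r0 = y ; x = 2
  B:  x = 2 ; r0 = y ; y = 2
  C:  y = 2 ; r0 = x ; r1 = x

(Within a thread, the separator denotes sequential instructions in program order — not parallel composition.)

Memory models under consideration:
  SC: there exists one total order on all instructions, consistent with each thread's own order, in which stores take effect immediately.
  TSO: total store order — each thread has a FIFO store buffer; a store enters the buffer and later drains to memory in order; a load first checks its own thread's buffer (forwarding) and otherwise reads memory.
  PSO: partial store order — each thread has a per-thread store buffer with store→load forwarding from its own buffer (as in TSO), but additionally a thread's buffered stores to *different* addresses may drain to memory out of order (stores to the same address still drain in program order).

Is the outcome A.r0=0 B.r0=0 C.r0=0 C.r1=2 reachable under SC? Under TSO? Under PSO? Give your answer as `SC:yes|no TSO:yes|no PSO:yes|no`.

outcome vector order: (A.r0,B.r0,C.r0,C.r1)
[SC] allowed = {0/0/2/2 0/2/0/0 0/2/0/2 0/2/2/2 2/0/2/2 2/2/0/0 2/2/0/2 2/2/2/2}
[TSO] allowed = {0/0/0/0 0/0/0/2 0/0/2/2 0/2/0/0 0/2/0/2 0/2/2/2 2/0/0/0 2/0/0/2 2/0/2/2 2/2/0/0 2/2/0/2 2/2/2/2}
[PSO] allowed = {0/0/0/0 0/0/0/2 0/0/2/2 0/2/0/0 0/2/0/2 0/2/2/2 2/0/0/0 2/0/0/2 2/0/2/2 2/2/0/0 2/2/0/2 2/2/2/2}
target 0/0/0/2 ∈ {TSO,PSO}

SC:no TSO:yes PSO:yes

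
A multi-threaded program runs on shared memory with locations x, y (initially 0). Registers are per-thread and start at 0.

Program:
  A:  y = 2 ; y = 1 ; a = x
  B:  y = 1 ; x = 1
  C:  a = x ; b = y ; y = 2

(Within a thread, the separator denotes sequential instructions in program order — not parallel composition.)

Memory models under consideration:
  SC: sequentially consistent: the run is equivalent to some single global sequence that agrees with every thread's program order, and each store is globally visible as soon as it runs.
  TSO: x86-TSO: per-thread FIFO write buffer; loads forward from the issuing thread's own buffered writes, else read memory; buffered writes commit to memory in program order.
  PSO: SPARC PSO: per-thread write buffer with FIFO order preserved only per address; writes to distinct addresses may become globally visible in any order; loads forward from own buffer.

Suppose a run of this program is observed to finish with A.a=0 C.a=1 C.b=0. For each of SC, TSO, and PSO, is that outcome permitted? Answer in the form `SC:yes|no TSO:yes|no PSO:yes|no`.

outcome vector order: (A.a,C.a,C.b)
under SC → 000 001 002 011 100 101 102 111 112
under TSO → 000 001 002 011 012 100 101 102 111 112
under PSO → 000 001 002 010 011 012 100 101 102 110 111 112
target 010 ∈ {PSO}

SC:no TSO:no PSO:yes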